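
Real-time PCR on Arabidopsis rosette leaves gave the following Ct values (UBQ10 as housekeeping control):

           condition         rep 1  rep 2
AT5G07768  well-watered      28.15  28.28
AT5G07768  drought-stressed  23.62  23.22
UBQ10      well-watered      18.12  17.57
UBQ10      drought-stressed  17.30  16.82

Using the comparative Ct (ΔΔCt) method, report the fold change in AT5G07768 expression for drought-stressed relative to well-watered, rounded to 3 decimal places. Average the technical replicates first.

Mean Ct: AT5G07768 well-watered 28.215; AT5G07768 drought-stressed 23.420; UBQ10 well-watered 17.845; UBQ10 drought-stressed 17.060
ΔCt(well-watered) = 28.215 − 17.845 = 10.370
ΔCt(drought-stressed) = 23.420 − 17.060 = 6.360
ΔΔCt = 6.360 − 10.370 = -4.010
Fold change = 2^(−(-4.010)) = 2^4.010 = 16.1113

16.111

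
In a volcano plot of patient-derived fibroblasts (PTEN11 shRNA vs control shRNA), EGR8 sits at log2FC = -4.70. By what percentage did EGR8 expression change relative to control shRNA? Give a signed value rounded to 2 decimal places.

Fold change = 2^(-4.70) = 0.0385
Percent change = (FC − 1) × 100% = (0.0385 − 1) × 100 = -96.15%

-96.15%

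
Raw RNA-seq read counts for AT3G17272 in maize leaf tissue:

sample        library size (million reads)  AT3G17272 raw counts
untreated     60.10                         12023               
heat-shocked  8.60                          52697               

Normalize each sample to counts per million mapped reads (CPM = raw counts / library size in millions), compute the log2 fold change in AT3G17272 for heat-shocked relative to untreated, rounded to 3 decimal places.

4.937

CPM(untreated) = 12023 / 60.10 = 200.0499
CPM(heat-shocked) = 52697 / 8.60 = 6127.5581
Fold change = 6127.5581 / 200.0499 = 30.63015
log2(30.63015) = 4.9369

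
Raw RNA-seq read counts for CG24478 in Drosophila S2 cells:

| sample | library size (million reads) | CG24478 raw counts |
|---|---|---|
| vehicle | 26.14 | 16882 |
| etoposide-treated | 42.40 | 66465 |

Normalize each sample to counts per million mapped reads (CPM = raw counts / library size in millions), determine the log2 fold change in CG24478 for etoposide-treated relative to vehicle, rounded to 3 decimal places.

1.279

CPM(vehicle) = 16882 / 26.14 = 645.8301
CPM(etoposide-treated) = 66465 / 42.40 = 1567.5708
Fold change = 1567.5708 / 645.8301 = 2.42722
log2(2.42722) = 1.2793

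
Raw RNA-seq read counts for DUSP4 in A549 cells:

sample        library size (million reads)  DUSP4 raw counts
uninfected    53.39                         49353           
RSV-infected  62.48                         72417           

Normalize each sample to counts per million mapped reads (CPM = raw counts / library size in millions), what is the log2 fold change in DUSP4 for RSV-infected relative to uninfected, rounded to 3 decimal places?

0.326

CPM(uninfected) = 49353 / 53.39 = 924.3866
CPM(RSV-infected) = 72417 / 62.48 = 1159.0429
Fold change = 1159.0429 / 924.3866 = 1.25385
log2(1.25385) = 0.3264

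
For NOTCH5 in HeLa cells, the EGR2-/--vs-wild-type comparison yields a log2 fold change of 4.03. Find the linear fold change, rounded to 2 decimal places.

Fold change = 2^(4.03) = 16.336

16.34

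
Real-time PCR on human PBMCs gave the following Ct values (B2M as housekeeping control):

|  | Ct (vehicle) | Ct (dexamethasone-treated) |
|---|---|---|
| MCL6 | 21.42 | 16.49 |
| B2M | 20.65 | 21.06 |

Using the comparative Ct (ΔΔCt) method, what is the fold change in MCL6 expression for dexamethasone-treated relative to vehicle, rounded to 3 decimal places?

ΔCt(vehicle) = 21.420 − 20.650 = 0.770
ΔCt(dexamethasone-treated) = 16.490 − 21.060 = -4.570
ΔΔCt = -4.570 − 0.770 = -5.340
Fold change = 2^(−(-5.340)) = 2^5.340 = 40.5042

40.504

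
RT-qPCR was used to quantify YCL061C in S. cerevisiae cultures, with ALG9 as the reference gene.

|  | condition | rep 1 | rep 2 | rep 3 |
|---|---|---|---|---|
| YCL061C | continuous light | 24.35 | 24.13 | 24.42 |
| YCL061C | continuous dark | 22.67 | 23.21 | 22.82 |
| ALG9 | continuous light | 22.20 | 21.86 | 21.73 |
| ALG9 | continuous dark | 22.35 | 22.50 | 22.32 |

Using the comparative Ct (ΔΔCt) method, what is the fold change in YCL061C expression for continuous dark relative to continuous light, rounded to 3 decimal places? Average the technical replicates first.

Mean Ct: YCL061C continuous light 24.300; YCL061C continuous dark 22.900; ALG9 continuous light 21.930; ALG9 continuous dark 22.390
ΔCt(continuous light) = 24.300 − 21.930 = 2.370
ΔCt(continuous dark) = 22.900 − 22.390 = 0.510
ΔΔCt = 0.510 − 2.370 = -1.860
Fold change = 2^(−(-1.860)) = 2^1.860 = 3.6301

3.630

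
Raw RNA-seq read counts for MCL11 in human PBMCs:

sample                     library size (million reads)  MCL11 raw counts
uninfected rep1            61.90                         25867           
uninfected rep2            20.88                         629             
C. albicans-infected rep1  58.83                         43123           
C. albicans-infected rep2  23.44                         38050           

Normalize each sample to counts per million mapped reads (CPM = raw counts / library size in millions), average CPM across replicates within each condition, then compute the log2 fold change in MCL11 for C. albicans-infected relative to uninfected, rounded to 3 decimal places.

CPM(uninfected rep1) = 25867 / 61.90 = 417.8837
CPM(uninfected rep2) = 629 / 20.88 = 30.1245
CPM(C. albicans-infected rep1) = 43123 / 58.83 = 733.0104
CPM(C. albicans-infected rep2) = 38050 / 23.44 = 1623.2935
mean CPM(uninfected) = 224.0041; mean CPM(C. albicans-infected) = 1178.1519
Fold change = 1178.1519 / 224.0041 = 5.25951
log2(5.25951) = 2.3949

2.395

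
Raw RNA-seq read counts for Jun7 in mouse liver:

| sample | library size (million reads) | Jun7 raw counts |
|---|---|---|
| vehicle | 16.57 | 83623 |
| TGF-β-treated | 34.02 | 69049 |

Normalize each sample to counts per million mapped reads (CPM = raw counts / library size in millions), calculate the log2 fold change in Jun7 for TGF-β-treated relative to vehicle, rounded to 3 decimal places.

-1.314

CPM(vehicle) = 83623 / 16.57 = 5046.6506
CPM(TGF-β-treated) = 69049 / 34.02 = 2029.6590
Fold change = 2029.6590 / 5046.6506 = 0.40218
log2(0.40218) = -1.3141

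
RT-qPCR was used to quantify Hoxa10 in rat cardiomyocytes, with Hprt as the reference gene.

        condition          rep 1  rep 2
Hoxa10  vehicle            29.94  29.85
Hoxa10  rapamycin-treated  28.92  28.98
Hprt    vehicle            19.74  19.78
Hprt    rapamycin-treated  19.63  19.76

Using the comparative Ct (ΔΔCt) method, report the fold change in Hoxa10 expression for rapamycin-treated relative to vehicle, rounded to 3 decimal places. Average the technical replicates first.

1.840

Mean Ct: Hoxa10 vehicle 29.895; Hoxa10 rapamycin-treated 28.950; Hprt vehicle 19.760; Hprt rapamycin-treated 19.695
ΔCt(vehicle) = 29.895 − 19.760 = 10.135
ΔCt(rapamycin-treated) = 28.950 − 19.695 = 9.255
ΔΔCt = 9.255 − 10.135 = -0.880
Fold change = 2^(−(-0.880)) = 2^0.880 = 1.8404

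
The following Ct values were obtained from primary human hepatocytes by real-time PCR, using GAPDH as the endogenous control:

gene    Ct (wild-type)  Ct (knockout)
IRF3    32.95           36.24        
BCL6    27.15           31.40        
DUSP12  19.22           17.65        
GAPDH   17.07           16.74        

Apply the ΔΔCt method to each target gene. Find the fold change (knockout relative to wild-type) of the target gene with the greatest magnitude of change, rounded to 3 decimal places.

IRF3: ΔΔCt = (36.24−16.74) − (32.95−17.07) = 19.50 − 15.88 = 3.62; fold change = 2^-3.62 = 0.081
BCL6: ΔΔCt = (31.40−16.74) − (27.15−17.07) = 14.66 − 10.08 = 4.58; fold change = 2^-4.58 = 0.042
DUSP12: ΔΔCt = (17.65−16.74) − (19.22−17.07) = 0.91 − 2.15 = -1.24; fold change = 2^1.24 = 2.362
BCL6 has the largest |ΔΔCt| = 4.58.

0.042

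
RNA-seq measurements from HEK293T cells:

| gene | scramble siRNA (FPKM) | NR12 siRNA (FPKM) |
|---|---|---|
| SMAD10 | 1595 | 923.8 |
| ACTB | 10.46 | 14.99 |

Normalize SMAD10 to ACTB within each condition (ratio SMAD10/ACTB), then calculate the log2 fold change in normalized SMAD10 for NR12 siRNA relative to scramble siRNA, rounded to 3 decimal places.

-1.307

SMAD10/ACTB (scramble siRNA) = 1595 / 10.46 = 152.49
SMAD10/ACTB (NR12 siRNA) = 923.8 / 14.99 = 61.628
Fold change = 61.628 / 152.49 = 0.4042
log2(0.4042) = -1.3070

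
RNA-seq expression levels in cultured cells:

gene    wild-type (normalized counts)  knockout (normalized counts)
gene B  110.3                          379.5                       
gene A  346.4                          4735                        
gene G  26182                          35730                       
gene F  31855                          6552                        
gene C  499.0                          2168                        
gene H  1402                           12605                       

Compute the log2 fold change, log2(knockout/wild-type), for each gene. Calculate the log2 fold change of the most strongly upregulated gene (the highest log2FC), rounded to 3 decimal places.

log2(379.5/110.3) = 1.783  (gene B)
log2(4735/346.4) = 3.773  (gene A)
log2(35730/26182) = 0.449  (gene G)
log2(6552/31855) = -2.282  (gene F)
log2(2168/499.0) = 2.119  (gene C)
log2(12605/1402) = 3.168  (gene H)
gene A is most strongly upregulated.

3.773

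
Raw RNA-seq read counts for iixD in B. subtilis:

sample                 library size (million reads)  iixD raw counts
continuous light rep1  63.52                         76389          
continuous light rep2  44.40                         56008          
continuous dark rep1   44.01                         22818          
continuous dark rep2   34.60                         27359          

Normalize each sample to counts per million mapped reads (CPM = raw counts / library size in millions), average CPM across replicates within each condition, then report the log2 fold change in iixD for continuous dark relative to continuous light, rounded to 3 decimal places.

-0.912

CPM(continuous light rep1) = 76389 / 63.52 = 1202.5976
CPM(continuous light rep2) = 56008 / 44.40 = 1261.4414
CPM(continuous dark rep1) = 22818 / 44.01 = 518.4731
CPM(continuous dark rep2) = 27359 / 34.60 = 790.7225
mean CPM(continuous light) = 1232.0195; mean CPM(continuous dark) = 654.5978
Fold change = 654.5978 / 1232.0195 = 0.53132
log2(0.53132) = -0.9123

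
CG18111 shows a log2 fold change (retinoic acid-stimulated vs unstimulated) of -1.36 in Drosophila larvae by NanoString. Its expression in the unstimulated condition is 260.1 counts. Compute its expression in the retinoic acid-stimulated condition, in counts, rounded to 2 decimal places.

101.33

Fold change = 2^(-1.36) = 0.3896
retinoic acid-stimulated expression = 260.1 × 0.3896 = 101.33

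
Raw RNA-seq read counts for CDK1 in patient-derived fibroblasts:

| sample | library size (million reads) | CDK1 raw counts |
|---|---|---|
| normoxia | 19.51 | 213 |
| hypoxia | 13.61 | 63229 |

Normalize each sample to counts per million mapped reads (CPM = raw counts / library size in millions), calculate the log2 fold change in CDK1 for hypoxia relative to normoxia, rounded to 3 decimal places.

8.733

CPM(normoxia) = 213 / 19.51 = 10.9175
CPM(hypoxia) = 63229 / 13.61 = 4645.7752
Fold change = 4645.7752 / 10.9175 = 425.53556
log2(425.53556) = 8.7331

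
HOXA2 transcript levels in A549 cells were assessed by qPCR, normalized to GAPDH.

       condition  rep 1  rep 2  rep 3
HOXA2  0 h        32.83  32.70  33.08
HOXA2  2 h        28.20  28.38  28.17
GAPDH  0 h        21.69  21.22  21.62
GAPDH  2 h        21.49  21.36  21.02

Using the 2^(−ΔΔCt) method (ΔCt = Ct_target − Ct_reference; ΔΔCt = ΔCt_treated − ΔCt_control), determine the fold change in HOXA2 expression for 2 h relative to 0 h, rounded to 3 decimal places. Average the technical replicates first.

Mean Ct: HOXA2 0 h 32.870; HOXA2 2 h 28.250; GAPDH 0 h 21.510; GAPDH 2 h 21.290
ΔCt(0 h) = 32.870 − 21.510 = 11.360
ΔCt(2 h) = 28.250 − 21.290 = 6.960
ΔΔCt = 6.960 − 11.360 = -4.400
Fold change = 2^(−(-4.400)) = 2^4.400 = 21.1121

21.112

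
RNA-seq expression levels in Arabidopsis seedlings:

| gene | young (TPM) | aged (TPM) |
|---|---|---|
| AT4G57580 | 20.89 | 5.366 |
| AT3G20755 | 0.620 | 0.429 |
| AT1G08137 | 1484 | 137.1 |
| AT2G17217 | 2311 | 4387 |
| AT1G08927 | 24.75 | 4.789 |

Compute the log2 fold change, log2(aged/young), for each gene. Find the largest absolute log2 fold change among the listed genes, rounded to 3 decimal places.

log2(5.366/20.89) = -1.961  (AT4G57580)
log2(0.429/0.620) = -0.531  (AT3G20755)
log2(137.1/1484) = -3.436  (AT1G08137)
log2(4387/2311) = 0.925  (AT2G17217)
log2(4.789/24.75) = -2.370  (AT1G08927)
The largest magnitude belongs to AT1G08137.

3.436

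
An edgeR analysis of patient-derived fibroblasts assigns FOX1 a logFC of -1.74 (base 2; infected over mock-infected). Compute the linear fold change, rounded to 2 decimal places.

Fold change = 2^(-1.74) = 0.299

0.30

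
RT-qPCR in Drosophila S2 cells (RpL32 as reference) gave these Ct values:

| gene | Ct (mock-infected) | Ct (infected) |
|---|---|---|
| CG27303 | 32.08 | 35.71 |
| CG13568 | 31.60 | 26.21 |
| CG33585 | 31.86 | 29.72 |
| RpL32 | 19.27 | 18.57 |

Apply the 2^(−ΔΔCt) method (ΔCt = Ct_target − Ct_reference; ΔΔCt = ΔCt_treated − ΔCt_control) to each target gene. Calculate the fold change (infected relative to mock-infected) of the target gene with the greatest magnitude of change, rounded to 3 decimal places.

25.813

CG27303: ΔΔCt = (35.71−18.57) − (32.08−19.27) = 17.14 − 12.81 = 4.33; fold change = 2^-4.33 = 0.050
CG13568: ΔΔCt = (26.21−18.57) − (31.60−19.27) = 7.64 − 12.33 = -4.69; fold change = 2^4.69 = 25.813
CG33585: ΔΔCt = (29.72−18.57) − (31.86−19.27) = 11.15 − 12.59 = -1.44; fold change = 2^1.44 = 2.713
CG13568 has the largest |ΔΔCt| = 4.69.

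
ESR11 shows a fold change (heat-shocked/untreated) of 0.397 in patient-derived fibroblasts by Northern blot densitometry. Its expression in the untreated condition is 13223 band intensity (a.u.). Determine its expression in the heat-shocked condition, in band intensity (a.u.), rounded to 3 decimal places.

5249.531

heat-shocked expression = 13223 × 0.397 = 5249.531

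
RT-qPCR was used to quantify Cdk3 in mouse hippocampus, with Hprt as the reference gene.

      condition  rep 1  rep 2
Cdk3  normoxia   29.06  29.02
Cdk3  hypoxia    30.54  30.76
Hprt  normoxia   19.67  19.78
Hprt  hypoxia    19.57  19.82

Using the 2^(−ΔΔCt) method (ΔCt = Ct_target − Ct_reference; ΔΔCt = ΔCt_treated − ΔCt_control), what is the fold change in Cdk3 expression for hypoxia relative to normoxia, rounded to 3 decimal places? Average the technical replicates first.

Mean Ct: Cdk3 normoxia 29.040; Cdk3 hypoxia 30.650; Hprt normoxia 19.725; Hprt hypoxia 19.695
ΔCt(normoxia) = 29.040 − 19.725 = 9.315
ΔCt(hypoxia) = 30.650 − 19.695 = 10.955
ΔΔCt = 10.955 − 9.315 = 1.640
Fold change = 2^(−1.640) = 0.3209

0.321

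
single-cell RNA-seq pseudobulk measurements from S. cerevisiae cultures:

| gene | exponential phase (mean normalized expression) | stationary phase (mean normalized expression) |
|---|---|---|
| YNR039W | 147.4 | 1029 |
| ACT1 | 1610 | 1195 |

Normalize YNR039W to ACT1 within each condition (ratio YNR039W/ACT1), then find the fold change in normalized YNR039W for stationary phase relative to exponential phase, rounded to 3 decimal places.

9.405

YNR039W/ACT1 (exponential phase) = 147.4 / 1610 = 0.091553
YNR039W/ACT1 (stationary phase) = 1029 / 1195 = 0.86109
Fold change = 0.86109 / 0.091553 = 9.4054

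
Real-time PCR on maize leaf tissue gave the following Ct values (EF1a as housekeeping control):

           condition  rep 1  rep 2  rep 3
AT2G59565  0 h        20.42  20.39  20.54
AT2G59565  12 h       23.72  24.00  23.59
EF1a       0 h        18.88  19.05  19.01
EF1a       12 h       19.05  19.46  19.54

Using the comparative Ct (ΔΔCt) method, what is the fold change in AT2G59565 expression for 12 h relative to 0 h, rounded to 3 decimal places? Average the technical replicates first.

Mean Ct: AT2G59565 0 h 20.450; AT2G59565 12 h 23.770; EF1a 0 h 18.980; EF1a 12 h 19.350
ΔCt(0 h) = 20.450 − 18.980 = 1.470
ΔCt(12 h) = 23.770 − 19.350 = 4.420
ΔΔCt = 4.420 − 1.470 = 2.950
Fold change = 2^(−2.950) = 0.1294

0.129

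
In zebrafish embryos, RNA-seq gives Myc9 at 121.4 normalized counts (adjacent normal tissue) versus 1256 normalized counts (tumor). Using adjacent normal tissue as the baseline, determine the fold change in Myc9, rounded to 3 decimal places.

Fold change = 1256 / 121.4 = 10.3460
Myc9 is upregulated.

10.346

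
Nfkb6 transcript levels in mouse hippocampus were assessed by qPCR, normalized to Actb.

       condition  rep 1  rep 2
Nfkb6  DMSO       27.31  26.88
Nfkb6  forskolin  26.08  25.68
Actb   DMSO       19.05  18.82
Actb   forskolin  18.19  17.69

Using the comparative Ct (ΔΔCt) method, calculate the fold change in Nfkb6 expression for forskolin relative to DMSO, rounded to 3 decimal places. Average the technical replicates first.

1.165

Mean Ct: Nfkb6 DMSO 27.095; Nfkb6 forskolin 25.880; Actb DMSO 18.935; Actb forskolin 17.940
ΔCt(DMSO) = 27.095 − 18.935 = 8.160
ΔCt(forskolin) = 25.880 − 17.940 = 7.940
ΔΔCt = 7.940 − 8.160 = -0.220
Fold change = 2^(−(-0.220)) = 2^0.220 = 1.1647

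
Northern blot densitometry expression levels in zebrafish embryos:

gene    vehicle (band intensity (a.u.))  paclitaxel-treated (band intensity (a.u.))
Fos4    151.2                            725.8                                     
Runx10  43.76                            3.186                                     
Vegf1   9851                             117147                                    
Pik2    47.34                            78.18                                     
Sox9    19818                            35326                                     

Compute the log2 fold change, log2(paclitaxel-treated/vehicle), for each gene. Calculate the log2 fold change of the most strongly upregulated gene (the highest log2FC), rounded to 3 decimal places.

log2(725.8/151.2) = 2.263  (Fos4)
log2(3.186/43.76) = -3.780  (Runx10)
log2(117147/9851) = 3.572  (Vegf1)
log2(78.18/47.34) = 0.724  (Pik2)
log2(35326/19818) = 0.834  (Sox9)
Vegf1 is most strongly upregulated.

3.572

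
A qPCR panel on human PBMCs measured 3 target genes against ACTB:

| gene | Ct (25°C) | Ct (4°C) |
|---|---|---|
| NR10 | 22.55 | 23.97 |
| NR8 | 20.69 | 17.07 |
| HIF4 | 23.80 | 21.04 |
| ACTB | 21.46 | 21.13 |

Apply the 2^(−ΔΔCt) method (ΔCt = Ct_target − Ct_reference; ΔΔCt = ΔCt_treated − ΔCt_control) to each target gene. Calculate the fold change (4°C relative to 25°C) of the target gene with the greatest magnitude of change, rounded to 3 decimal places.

9.781

NR10: ΔΔCt = (23.97−21.13) − (22.55−21.46) = 2.84 − 1.09 = 1.75; fold change = 2^-1.75 = 0.297
NR8: ΔΔCt = (17.07−21.13) − (20.69−21.46) = -4.06 − (-0.77) = -3.29; fold change = 2^3.29 = 9.781
HIF4: ΔΔCt = (21.04−21.13) − (23.80−21.46) = -0.09 − 2.34 = -2.43; fold change = 2^2.43 = 5.389
NR8 has the largest |ΔΔCt| = 3.29.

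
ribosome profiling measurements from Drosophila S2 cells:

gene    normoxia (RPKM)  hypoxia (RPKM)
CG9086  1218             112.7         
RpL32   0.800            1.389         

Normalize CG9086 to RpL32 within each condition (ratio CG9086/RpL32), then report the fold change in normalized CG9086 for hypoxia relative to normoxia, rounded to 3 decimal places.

0.053

CG9086/RpL32 (normoxia) = 1218 / 0.800 = 1522.5
CG9086/RpL32 (hypoxia) = 112.7 / 1.389 = 81.138
Fold change = 81.138 / 1522.5 = 0.0533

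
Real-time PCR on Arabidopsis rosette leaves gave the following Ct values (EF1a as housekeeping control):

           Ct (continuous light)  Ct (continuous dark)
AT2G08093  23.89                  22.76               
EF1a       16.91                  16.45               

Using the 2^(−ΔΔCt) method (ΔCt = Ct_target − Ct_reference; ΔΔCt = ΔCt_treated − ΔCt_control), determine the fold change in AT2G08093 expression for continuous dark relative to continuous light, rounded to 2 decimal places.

1.59

ΔCt(continuous light) = 23.890 − 16.910 = 6.980
ΔCt(continuous dark) = 22.760 − 16.450 = 6.310
ΔΔCt = 6.310 − 6.980 = -0.670
Fold change = 2^(−(-0.670)) = 2^0.670 = 1.591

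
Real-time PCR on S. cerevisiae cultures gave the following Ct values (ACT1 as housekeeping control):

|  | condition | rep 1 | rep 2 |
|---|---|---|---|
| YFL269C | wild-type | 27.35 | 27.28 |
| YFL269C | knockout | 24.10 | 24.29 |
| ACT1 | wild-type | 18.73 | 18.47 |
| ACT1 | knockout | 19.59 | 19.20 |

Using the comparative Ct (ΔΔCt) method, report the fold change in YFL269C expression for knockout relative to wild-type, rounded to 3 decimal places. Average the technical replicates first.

Mean Ct: YFL269C wild-type 27.315; YFL269C knockout 24.195; ACT1 wild-type 18.600; ACT1 knockout 19.395
ΔCt(wild-type) = 27.315 − 18.600 = 8.715
ΔCt(knockout) = 24.195 − 19.395 = 4.800
ΔΔCt = 4.800 − 8.715 = -3.915
Fold change = 2^(−(-3.915)) = 2^3.915 = 15.0846

15.085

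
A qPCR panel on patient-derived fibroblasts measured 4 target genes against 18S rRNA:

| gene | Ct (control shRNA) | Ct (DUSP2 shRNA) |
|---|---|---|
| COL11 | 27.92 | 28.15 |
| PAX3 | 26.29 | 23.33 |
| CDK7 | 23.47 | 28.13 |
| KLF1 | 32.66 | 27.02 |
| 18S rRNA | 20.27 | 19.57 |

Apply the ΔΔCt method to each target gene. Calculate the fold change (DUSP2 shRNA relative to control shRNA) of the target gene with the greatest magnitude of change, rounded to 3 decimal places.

0.024

COL11: ΔΔCt = (28.15−19.57) − (27.92−20.27) = 8.58 − 7.65 = 0.93; fold change = 2^-0.93 = 0.525
PAX3: ΔΔCt = (23.33−19.57) − (26.29−20.27) = 3.76 − 6.02 = -2.26; fold change = 2^2.26 = 4.790
CDK7: ΔΔCt = (28.13−19.57) − (23.47−20.27) = 8.56 − 3.20 = 5.36; fold change = 2^-5.36 = 0.024
KLF1: ΔΔCt = (27.02−19.57) − (32.66−20.27) = 7.45 − 12.39 = -4.94; fold change = 2^4.94 = 30.696
CDK7 has the largest |ΔΔCt| = 5.36.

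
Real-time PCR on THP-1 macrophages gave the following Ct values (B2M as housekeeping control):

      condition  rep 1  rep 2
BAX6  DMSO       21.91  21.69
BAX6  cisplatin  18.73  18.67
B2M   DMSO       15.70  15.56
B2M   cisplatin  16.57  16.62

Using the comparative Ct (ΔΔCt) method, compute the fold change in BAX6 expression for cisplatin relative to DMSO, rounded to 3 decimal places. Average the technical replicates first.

16.737

Mean Ct: BAX6 DMSO 21.800; BAX6 cisplatin 18.700; B2M DMSO 15.630; B2M cisplatin 16.595
ΔCt(DMSO) = 21.800 − 15.630 = 6.170
ΔCt(cisplatin) = 18.700 − 16.595 = 2.105
ΔΔCt = 2.105 − 6.170 = -4.065
Fold change = 2^(−(-4.065)) = 2^4.065 = 16.7374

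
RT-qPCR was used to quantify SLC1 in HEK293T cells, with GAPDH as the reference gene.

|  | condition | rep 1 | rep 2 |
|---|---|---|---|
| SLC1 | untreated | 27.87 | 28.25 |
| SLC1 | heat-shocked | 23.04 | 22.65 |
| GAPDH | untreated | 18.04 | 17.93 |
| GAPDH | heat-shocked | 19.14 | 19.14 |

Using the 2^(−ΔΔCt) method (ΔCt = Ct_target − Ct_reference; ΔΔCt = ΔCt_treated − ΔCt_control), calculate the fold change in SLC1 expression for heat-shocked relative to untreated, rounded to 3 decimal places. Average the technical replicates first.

Mean Ct: SLC1 untreated 28.060; SLC1 heat-shocked 22.845; GAPDH untreated 17.985; GAPDH heat-shocked 19.140
ΔCt(untreated) = 28.060 − 17.985 = 10.075
ΔCt(heat-shocked) = 22.845 − 19.140 = 3.705
ΔΔCt = 3.705 − 10.075 = -6.370
Fold change = 2^(−(-6.370)) = 2^6.370 = 82.7106

82.711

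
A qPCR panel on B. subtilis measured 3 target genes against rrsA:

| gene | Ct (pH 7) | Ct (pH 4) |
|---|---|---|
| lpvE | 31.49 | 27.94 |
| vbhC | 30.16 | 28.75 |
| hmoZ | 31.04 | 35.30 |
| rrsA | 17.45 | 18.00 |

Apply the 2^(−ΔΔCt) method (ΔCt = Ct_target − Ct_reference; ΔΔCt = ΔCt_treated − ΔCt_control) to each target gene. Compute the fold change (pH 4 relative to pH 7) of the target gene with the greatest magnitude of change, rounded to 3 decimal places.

17.148

lpvE: ΔΔCt = (27.94−18.00) − (31.49−17.45) = 9.94 − 14.04 = -4.10; fold change = 2^4.10 = 17.148
vbhC: ΔΔCt = (28.75−18.00) − (30.16−17.45) = 10.75 − 12.71 = -1.96; fold change = 2^1.96 = 3.891
hmoZ: ΔΔCt = (35.30−18.00) − (31.04−17.45) = 17.30 − 13.59 = 3.71; fold change = 2^-3.71 = 0.076
lpvE has the largest |ΔΔCt| = 4.10.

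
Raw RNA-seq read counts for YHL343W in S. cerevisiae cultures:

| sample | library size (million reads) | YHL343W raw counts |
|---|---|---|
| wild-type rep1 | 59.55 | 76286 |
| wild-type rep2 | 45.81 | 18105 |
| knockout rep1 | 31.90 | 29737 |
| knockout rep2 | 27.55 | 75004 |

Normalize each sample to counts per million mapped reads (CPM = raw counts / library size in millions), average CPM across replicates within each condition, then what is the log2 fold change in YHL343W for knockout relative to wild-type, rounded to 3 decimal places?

1.124

CPM(wild-type rep1) = 76286 / 59.55 = 1281.0411
CPM(wild-type rep2) = 18105 / 45.81 = 395.2194
CPM(knockout rep1) = 29737 / 31.90 = 932.1944
CPM(knockout rep2) = 75004 / 27.55 = 2722.4682
mean CPM(wild-type) = 838.1303; mean CPM(knockout) = 1827.3313
Fold change = 1827.3313 / 838.1303 = 2.18025
log2(2.18025) = 1.1245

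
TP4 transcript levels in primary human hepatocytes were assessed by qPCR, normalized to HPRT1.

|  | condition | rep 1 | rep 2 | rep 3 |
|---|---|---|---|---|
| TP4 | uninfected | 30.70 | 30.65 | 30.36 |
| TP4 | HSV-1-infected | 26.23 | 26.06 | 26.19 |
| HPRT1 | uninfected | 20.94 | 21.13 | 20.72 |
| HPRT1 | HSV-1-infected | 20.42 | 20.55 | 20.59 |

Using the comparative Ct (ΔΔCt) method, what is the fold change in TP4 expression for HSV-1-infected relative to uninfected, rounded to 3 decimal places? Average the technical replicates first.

16.000

Mean Ct: TP4 uninfected 30.570; TP4 HSV-1-infected 26.160; HPRT1 uninfected 20.930; HPRT1 HSV-1-infected 20.520
ΔCt(uninfected) = 30.570 − 20.930 = 9.640
ΔCt(HSV-1-infected) = 26.160 − 20.520 = 5.640
ΔΔCt = 5.640 − 9.640 = -4.000
Fold change = 2^(−(-4.000)) = 2^4.000 = 16.0000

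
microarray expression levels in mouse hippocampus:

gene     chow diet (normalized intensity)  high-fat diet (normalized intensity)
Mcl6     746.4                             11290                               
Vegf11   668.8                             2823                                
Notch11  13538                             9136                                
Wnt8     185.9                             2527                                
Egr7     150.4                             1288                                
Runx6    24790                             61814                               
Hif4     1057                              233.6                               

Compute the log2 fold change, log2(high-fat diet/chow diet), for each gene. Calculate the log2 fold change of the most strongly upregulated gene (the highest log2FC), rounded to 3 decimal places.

log2(11290/746.4) = 3.919  (Mcl6)
log2(2823/668.8) = 2.078  (Vegf11)
log2(9136/13538) = -0.567  (Notch11)
log2(2527/185.9) = 3.765  (Wnt8)
log2(1288/150.4) = 3.098  (Egr7)
log2(61814/24790) = 1.318  (Runx6)
log2(233.6/1057) = -2.178  (Hif4)
Mcl6 is most strongly upregulated.

3.919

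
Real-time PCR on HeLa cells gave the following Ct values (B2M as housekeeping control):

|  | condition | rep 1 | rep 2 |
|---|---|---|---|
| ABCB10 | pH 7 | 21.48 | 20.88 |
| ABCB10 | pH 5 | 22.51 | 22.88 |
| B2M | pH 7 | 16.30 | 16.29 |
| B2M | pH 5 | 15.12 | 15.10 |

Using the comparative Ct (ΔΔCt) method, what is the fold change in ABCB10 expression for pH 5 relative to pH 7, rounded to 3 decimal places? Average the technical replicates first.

Mean Ct: ABCB10 pH 7 21.180; ABCB10 pH 5 22.695; B2M pH 7 16.295; B2M pH 5 15.110
ΔCt(pH 7) = 21.180 − 16.295 = 4.885
ΔCt(pH 5) = 22.695 − 15.110 = 7.585
ΔΔCt = 7.585 − 4.885 = 2.700
Fold change = 2^(−2.700) = 0.1539

0.154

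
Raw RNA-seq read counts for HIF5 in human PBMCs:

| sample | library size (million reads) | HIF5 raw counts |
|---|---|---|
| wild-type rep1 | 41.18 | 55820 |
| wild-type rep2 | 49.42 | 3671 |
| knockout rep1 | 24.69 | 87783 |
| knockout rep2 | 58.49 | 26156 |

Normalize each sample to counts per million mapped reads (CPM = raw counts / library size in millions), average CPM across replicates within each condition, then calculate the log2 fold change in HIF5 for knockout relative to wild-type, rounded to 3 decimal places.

1.485

CPM(wild-type rep1) = 55820 / 41.18 = 1355.5124
CPM(wild-type rep2) = 3671 / 49.42 = 74.2817
CPM(knockout rep1) = 87783 / 24.69 = 3555.4070
CPM(knockout rep2) = 26156 / 58.49 = 447.1876
mean CPM(wild-type) = 714.8970; mean CPM(knockout) = 2001.2973
Fold change = 2001.2973 / 714.8970 = 2.79942
log2(2.79942) = 1.4851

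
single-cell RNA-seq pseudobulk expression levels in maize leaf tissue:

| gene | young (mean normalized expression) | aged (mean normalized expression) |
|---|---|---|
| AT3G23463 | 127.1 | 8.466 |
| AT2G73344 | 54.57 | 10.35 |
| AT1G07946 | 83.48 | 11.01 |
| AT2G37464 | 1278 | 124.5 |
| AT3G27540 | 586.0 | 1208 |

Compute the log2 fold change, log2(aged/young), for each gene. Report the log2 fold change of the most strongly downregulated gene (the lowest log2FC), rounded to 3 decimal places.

-3.908

log2(8.466/127.1) = -3.908  (AT3G23463)
log2(10.35/54.57) = -2.398  (AT2G73344)
log2(11.01/83.48) = -2.923  (AT1G07946)
log2(124.5/1278) = -3.360  (AT2G37464)
log2(1208/586.0) = 1.044  (AT3G27540)
AT3G23463 is most strongly downregulated.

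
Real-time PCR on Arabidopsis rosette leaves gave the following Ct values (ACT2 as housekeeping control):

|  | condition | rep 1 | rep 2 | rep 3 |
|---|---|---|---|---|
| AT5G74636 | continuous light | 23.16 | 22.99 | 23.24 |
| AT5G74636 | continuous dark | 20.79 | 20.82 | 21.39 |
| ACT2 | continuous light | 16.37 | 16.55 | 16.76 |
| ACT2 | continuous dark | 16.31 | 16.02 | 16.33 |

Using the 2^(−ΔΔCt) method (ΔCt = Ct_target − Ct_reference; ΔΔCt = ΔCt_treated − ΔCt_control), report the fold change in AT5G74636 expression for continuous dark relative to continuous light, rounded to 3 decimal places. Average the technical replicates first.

3.458

Mean Ct: AT5G74636 continuous light 23.130; AT5G74636 continuous dark 21.000; ACT2 continuous light 16.560; ACT2 continuous dark 16.220
ΔCt(continuous light) = 23.130 − 16.560 = 6.570
ΔCt(continuous dark) = 21.000 − 16.220 = 4.780
ΔΔCt = 4.780 − 6.570 = -1.790
Fold change = 2^(−(-1.790)) = 2^1.790 = 3.4581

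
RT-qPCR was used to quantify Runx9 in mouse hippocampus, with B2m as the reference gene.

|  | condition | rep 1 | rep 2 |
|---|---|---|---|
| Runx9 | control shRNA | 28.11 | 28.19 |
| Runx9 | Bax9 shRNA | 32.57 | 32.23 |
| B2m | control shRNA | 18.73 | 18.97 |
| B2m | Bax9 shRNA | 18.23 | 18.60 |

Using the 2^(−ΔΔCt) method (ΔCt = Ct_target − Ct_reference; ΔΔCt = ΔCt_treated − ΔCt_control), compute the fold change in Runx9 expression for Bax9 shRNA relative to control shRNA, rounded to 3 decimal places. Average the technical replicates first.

0.039

Mean Ct: Runx9 control shRNA 28.150; Runx9 Bax9 shRNA 32.400; B2m control shRNA 18.850; B2m Bax9 shRNA 18.415
ΔCt(control shRNA) = 28.150 − 18.850 = 9.300
ΔCt(Bax9 shRNA) = 32.400 − 18.415 = 13.985
ΔΔCt = 13.985 − 9.300 = 4.685
Fold change = 2^(−4.685) = 0.0389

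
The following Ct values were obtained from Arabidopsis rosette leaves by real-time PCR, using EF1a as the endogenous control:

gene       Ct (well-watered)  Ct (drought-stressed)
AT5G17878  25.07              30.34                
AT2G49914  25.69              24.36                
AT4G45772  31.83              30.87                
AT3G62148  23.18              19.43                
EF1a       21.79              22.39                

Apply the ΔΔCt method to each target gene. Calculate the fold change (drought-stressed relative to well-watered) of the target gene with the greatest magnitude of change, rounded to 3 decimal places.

AT5G17878: ΔΔCt = (30.34−22.39) − (25.07−21.79) = 7.95 − 3.28 = 4.67; fold change = 2^-4.67 = 0.039
AT2G49914: ΔΔCt = (24.36−22.39) − (25.69−21.79) = 1.97 − 3.90 = -1.93; fold change = 2^1.93 = 3.811
AT4G45772: ΔΔCt = (30.87−22.39) − (31.83−21.79) = 8.48 − 10.04 = -1.56; fold change = 2^1.56 = 2.949
AT3G62148: ΔΔCt = (19.43−22.39) − (23.18−21.79) = -2.96 − 1.39 = -4.35; fold change = 2^4.35 = 20.393
AT5G17878 has the largest |ΔΔCt| = 4.67.

0.039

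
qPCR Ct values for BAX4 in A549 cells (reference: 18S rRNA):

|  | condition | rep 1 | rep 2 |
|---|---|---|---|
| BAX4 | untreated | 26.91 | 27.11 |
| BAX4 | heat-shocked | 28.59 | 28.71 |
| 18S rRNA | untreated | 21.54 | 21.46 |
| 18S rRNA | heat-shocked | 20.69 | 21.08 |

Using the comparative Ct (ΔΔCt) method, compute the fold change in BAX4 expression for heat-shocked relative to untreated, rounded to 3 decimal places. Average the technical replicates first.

Mean Ct: BAX4 untreated 27.010; BAX4 heat-shocked 28.650; 18S rRNA untreated 21.500; 18S rRNA heat-shocked 20.885
ΔCt(untreated) = 27.010 − 21.500 = 5.510
ΔCt(heat-shocked) = 28.650 − 20.885 = 7.765
ΔΔCt = 7.765 − 5.510 = 2.255
Fold change = 2^(−2.255) = 0.2095

0.209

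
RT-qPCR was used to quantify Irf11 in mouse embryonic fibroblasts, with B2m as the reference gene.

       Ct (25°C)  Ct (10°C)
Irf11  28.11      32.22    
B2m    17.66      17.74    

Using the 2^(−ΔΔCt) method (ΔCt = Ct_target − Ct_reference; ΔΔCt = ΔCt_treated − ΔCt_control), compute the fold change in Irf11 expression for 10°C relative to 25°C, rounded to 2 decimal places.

ΔCt(25°C) = 28.110 − 17.660 = 10.450
ΔCt(10°C) = 32.220 − 17.740 = 14.480
ΔΔCt = 14.480 − 10.450 = 4.030
Fold change = 2^(−4.030) = 0.061

0.06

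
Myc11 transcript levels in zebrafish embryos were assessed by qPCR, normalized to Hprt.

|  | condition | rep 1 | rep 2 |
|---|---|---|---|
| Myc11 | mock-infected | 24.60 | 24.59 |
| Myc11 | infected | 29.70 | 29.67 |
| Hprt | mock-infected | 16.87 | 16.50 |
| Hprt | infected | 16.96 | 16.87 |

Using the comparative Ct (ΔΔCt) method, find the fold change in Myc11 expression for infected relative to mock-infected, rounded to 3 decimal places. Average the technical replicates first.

Mean Ct: Myc11 mock-infected 24.595; Myc11 infected 29.685; Hprt mock-infected 16.685; Hprt infected 16.915
ΔCt(mock-infected) = 24.595 − 16.685 = 7.910
ΔCt(infected) = 29.685 − 16.915 = 12.770
ΔΔCt = 12.770 − 7.910 = 4.860
Fold change = 2^(−4.860) = 0.0344

0.034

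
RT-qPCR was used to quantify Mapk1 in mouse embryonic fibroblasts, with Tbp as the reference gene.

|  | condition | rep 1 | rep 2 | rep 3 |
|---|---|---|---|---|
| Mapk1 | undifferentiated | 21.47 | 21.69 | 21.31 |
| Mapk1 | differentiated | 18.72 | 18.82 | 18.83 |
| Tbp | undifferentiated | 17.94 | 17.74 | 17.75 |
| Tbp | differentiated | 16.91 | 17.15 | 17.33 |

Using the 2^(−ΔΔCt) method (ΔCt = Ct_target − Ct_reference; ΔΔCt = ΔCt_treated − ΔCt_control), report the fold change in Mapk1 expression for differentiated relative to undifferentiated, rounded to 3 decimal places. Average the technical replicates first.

4.056

Mean Ct: Mapk1 undifferentiated 21.490; Mapk1 differentiated 18.790; Tbp undifferentiated 17.810; Tbp differentiated 17.130
ΔCt(undifferentiated) = 21.490 − 17.810 = 3.680
ΔCt(differentiated) = 18.790 − 17.130 = 1.660
ΔΔCt = 1.660 − 3.680 = -2.020
Fold change = 2^(−(-2.020)) = 2^2.020 = 4.0558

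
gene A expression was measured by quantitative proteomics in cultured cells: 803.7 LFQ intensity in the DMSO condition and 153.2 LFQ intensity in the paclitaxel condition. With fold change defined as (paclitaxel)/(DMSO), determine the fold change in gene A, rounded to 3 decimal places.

Fold change = 153.2 / 803.7 = 0.1906
gene A is downregulated.

0.191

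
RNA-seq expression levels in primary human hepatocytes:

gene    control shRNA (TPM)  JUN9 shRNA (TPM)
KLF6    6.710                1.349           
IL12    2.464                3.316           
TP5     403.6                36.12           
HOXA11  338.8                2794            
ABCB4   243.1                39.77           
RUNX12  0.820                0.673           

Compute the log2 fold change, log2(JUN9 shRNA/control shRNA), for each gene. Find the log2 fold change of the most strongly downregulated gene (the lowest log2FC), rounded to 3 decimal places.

-3.482

log2(1.349/6.710) = -2.314  (KLF6)
log2(3.316/2.464) = 0.428  (IL12)
log2(36.12/403.6) = -3.482  (TP5)
log2(2794/338.8) = 3.044  (HOXA11)
log2(39.77/243.1) = -2.612  (ABCB4)
log2(0.673/0.820) = -0.285  (RUNX12)
TP5 is most strongly downregulated.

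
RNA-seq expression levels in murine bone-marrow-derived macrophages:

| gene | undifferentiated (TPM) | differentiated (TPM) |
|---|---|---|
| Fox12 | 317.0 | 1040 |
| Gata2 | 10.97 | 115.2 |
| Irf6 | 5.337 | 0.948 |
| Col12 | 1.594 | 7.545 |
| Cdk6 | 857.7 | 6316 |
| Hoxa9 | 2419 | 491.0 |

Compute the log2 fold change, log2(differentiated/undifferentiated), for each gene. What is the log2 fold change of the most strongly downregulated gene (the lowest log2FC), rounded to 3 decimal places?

log2(1040/317.0) = 1.714  (Fox12)
log2(115.2/10.97) = 3.393  (Gata2)
log2(0.948/5.337) = -2.493  (Irf6)
log2(7.545/1.594) = 2.243  (Col12)
log2(6316/857.7) = 2.880  (Cdk6)
log2(491.0/2419) = -2.301  (Hoxa9)
Irf6 is most strongly downregulated.

-2.493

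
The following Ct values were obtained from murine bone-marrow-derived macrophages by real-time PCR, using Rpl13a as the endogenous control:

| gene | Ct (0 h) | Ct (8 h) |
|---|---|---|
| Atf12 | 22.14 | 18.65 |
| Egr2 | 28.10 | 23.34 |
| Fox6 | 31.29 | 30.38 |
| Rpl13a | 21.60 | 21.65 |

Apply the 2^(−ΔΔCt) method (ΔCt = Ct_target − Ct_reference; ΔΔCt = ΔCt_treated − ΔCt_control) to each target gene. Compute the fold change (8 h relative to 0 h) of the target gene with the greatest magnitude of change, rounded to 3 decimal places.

Atf12: ΔΔCt = (18.65−21.65) − (22.14−21.60) = -3.00 − 0.54 = -3.54; fold change = 2^3.54 = 11.632
Egr2: ΔΔCt = (23.34−21.65) − (28.10−21.60) = 1.69 − 6.50 = -4.81; fold change = 2^4.81 = 28.051
Fox6: ΔΔCt = (30.38−21.65) − (31.29−21.60) = 8.73 − 9.69 = -0.96; fold change = 2^0.96 = 1.945
Egr2 has the largest |ΔΔCt| = 4.81.

28.051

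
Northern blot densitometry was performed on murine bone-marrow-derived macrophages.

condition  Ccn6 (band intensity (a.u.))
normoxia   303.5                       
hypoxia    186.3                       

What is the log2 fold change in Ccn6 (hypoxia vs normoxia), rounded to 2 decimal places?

-0.70

Fold change = 186.3 / 303.5 = 0.6138
log2(0.6138) = -0.704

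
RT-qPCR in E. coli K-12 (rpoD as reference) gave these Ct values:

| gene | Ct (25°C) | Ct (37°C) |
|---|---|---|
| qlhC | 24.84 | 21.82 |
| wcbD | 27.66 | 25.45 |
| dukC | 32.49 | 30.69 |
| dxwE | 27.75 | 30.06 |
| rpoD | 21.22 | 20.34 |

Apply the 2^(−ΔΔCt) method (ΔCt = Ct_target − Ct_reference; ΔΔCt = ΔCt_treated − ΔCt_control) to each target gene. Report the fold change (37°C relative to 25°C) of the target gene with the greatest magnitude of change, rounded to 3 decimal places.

qlhC: ΔΔCt = (21.82−20.34) − (24.84−21.22) = 1.48 − 3.62 = -2.14; fold change = 2^2.14 = 4.408
wcbD: ΔΔCt = (25.45−20.34) − (27.66−21.22) = 5.11 − 6.44 = -1.33; fold change = 2^1.33 = 2.514
dukC: ΔΔCt = (30.69−20.34) − (32.49−21.22) = 10.35 − 11.27 = -0.92; fold change = 2^0.92 = 1.892
dxwE: ΔΔCt = (30.06−20.34) − (27.75−21.22) = 9.72 − 6.53 = 3.19; fold change = 2^-3.19 = 0.110
dxwE has the largest |ΔΔCt| = 3.19.

0.110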